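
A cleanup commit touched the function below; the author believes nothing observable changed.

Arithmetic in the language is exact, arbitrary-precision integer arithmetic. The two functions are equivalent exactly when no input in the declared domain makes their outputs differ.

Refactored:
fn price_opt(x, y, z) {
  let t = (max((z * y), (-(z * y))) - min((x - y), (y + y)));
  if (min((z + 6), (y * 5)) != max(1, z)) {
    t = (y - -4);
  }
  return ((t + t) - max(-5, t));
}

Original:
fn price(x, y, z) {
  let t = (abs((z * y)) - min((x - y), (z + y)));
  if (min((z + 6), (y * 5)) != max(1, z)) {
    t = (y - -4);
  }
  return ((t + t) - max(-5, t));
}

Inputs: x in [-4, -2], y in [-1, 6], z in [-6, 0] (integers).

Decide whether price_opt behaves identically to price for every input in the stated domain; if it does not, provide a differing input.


Take x=-2, y=1, z=-5.
price: t = 9; (min((z + 6), (y * 5)) != max(1, z)) -> false; return 9
price_opt: t = 8; (min((z + 6), (y * 5)) != max(1, z)) -> false; return 8
9 and 8 differ, so these are not the same function on this domain.
verdict: not equivalent; witness: x=-2, y=1, z=-5


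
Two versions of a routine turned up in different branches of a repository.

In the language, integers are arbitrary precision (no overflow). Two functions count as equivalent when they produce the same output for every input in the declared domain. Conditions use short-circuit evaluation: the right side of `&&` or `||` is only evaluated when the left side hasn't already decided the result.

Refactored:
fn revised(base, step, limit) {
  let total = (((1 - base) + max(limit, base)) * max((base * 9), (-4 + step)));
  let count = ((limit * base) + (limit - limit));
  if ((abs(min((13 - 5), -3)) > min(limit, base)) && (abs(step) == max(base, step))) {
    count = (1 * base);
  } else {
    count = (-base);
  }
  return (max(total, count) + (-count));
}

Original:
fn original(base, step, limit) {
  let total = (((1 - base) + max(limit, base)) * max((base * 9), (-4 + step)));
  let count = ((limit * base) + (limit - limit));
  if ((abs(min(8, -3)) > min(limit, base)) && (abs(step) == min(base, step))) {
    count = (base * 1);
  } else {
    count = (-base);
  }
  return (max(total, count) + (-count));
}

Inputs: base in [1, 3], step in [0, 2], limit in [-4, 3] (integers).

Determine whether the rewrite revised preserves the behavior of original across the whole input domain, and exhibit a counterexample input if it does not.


base=1, step=0, limit=-4 yields 8 from original but 10 from revised.
verdict: not equivalent; witness: base=1, step=0, limit=-4


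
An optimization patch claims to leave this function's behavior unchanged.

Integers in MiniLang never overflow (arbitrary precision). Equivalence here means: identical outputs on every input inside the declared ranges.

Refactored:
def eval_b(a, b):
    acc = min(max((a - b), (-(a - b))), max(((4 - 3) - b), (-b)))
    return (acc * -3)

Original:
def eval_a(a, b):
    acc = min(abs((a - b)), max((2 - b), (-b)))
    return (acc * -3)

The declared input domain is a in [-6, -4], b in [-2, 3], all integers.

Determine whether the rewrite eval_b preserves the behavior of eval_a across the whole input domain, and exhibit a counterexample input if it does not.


Not equivalent: a=-6, b=-2 separates them (-12 vs -9).
eval_a: acc = 4; return -12
eval_b: acc = 3; return -9
verdict: not equivalent; witness: a=-6, b=-2


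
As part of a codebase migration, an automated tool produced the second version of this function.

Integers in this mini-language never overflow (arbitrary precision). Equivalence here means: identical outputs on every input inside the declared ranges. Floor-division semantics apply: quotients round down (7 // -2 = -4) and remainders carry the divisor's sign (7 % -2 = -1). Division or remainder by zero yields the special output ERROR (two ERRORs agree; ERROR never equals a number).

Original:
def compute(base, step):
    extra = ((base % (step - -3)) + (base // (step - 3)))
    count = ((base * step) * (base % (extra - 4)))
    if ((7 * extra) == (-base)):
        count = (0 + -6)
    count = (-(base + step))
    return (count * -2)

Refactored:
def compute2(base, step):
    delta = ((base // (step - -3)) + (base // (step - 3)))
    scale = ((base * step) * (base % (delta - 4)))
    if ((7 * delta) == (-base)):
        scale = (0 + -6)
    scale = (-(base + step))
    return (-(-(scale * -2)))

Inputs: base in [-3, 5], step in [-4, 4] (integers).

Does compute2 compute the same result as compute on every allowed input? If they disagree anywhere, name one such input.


Take base=2, step=4.
compute: extra=4, then a zero divisor aborts: ERROR
compute2: delta=2, then scale=0, then ((7 * delta) == (-base)) is false, then scale=-6, then returns 12
ERROR vs 12 — the two versions disagree here.
verdict: not equivalent; witness: base=2, step=4


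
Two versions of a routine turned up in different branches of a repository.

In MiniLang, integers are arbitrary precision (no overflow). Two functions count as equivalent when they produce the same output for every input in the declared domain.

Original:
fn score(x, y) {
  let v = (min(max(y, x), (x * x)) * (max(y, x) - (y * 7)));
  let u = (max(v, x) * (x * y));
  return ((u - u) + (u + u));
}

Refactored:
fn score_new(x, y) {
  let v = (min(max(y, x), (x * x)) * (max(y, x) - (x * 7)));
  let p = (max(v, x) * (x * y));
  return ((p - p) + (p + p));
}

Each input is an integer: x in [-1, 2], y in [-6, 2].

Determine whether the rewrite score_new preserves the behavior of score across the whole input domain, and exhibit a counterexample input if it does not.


Not equivalent: x=-1, y=1 separates them (2 vs -16).
score: v = -6; u = 1; return 2
score_new: v = 8; p = -8; return -16
verdict: not equivalent; witness: x=-1, y=1


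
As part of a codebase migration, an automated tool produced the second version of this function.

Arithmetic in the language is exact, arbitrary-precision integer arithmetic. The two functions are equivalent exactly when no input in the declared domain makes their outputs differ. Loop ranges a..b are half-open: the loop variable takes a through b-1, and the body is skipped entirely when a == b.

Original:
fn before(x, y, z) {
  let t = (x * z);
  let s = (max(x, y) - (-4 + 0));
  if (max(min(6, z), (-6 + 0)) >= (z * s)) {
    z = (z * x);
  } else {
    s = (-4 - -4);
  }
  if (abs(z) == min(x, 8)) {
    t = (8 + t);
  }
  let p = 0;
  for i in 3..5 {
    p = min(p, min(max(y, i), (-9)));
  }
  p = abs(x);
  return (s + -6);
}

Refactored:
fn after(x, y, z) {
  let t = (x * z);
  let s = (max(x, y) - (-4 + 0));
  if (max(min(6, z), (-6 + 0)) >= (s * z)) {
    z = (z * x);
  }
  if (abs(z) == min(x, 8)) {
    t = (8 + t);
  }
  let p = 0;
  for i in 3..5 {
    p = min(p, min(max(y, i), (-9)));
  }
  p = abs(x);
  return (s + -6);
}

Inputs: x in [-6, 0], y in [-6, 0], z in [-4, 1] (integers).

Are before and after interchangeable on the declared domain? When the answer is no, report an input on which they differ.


Take x=-6, y=-6, z=-4.
before: t := 24 | s := -2 | (max(min(6, z), (-6 + 0)) >= (z * s)): false | s := 0 | (abs(z) == min(x, 8)): false | p := 0 | iter i=3: | p := -9 | iter i=4: | p := -9 | p := 6 | result -6
after: t := 24 | s := -2 | (max(min(6, z), (-6 + 0)) >= (s * z)): false | (abs(z) == min(x, 8)): false | p := 0 | iter i=3: | p := -9 | iter i=4: | p := -9 | p := 6 | result -8
-6 vs -8 — the two versions disagree here.
verdict: not equivalent; witness: x=-6, y=-6, z=-4


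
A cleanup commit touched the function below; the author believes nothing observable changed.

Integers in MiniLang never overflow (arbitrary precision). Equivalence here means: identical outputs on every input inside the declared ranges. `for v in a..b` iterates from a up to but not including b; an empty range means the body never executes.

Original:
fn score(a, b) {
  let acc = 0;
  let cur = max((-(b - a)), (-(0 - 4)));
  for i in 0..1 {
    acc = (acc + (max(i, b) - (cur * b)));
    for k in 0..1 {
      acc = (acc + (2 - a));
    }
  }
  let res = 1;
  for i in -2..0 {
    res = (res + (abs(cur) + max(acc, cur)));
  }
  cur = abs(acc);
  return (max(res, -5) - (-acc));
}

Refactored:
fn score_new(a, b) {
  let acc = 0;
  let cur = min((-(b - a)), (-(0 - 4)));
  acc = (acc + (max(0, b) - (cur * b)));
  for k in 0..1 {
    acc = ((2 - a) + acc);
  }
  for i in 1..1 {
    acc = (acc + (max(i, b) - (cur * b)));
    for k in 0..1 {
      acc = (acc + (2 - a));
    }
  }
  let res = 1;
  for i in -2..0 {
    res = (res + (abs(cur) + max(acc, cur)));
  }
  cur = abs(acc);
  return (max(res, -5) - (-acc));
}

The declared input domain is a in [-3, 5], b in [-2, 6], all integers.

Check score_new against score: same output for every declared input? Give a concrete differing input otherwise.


Consider the input a=-3, b=-2.
score: acc=0, then cur=4, then (i=0), then acc=8, then (k=0), then acc=13, then res=1, then (i=-2), then res=18, then (i=-1), then res=35, then cur=13, then returns 48
score_new: acc=0, then cur=-1, then acc=-2, then (k=0), then acc=3, then the loop over i runs zero times, then res=1, then (i=-2), then res=5, then (i=-1), then res=9, then cur=3, then returns 12
48 against 12: the behavior changed.
verdict: not equivalent; witness: a=-3, b=-2


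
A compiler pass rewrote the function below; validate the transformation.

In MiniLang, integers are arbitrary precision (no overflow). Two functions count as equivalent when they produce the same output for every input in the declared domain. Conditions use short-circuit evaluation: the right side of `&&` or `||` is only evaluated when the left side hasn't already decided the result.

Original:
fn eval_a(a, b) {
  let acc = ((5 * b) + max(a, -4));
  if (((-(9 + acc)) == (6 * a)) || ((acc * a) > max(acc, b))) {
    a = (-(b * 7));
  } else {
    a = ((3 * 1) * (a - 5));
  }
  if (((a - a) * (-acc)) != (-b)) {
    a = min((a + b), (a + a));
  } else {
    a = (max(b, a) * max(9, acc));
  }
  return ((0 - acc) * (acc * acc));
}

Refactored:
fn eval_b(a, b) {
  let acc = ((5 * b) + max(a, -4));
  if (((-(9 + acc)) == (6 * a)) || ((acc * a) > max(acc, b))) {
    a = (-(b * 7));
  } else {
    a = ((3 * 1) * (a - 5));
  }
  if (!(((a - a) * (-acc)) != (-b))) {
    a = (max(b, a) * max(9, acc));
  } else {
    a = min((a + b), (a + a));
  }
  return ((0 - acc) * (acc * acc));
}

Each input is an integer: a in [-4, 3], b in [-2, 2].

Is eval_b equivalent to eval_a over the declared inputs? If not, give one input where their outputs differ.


Reading the diff, among the changes: boolean connective usage differs.
Tracing a=2, b=0: eval_a: acc=2, then (((-(9 + acc)) == (6 * a)) || ((acc * a) > max(acc, b))) is true, then a=0, then (((a - a) * (-acc)) != (-b)) is false, then a=0, then returns -8 | eval_b: acc=2, then (((-(9 + acc)) == (6 * a)) || ((acc * a) > max(acc, b))) is true, then a=0, then (!(((a - a) * (-acc)) != (-b))) is true, then a=0, then returns -8 — matching result -8.
Every one of the 40 inputs gives matching results.
verdict: equivalent


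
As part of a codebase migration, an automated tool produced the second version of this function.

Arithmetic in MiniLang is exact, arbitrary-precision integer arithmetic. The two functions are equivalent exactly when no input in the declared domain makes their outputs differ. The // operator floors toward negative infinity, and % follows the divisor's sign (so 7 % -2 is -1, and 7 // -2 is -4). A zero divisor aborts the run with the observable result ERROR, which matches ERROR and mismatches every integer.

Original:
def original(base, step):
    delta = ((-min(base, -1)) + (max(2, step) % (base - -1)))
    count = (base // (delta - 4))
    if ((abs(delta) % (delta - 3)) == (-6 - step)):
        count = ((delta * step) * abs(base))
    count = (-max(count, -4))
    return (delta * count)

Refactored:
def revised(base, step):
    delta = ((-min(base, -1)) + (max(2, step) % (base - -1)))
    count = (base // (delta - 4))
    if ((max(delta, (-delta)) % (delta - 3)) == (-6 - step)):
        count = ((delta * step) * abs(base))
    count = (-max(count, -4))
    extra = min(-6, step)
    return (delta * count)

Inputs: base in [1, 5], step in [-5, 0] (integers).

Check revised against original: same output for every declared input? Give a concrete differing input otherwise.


Reading the diff, among the changes: constant usage differs; and min/max/abs usage differs; and statement counts differ; and local variable names differ.
As a probe, take base=2, step=0: original runs delta becomes 3; next count becomes -2; next hits division by zero so the output is ERROR; revised runs delta becomes 3; next count becomes -2; next hits division by zero so the output is ERROR; both end at ERROR.
Every one of the 30 inputs gives matching results.
verdict: equivalent


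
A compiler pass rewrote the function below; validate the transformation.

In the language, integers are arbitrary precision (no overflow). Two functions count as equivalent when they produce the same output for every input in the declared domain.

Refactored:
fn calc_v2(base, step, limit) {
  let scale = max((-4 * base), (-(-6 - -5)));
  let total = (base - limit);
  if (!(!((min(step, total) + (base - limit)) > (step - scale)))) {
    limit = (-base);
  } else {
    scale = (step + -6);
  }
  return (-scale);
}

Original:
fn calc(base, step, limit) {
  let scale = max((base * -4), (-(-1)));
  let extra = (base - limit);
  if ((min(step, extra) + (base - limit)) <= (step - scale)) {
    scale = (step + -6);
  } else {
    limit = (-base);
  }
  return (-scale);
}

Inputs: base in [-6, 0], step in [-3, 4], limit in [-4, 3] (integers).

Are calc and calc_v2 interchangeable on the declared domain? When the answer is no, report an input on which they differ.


Behavior is preserved: although constant usage differs; boolean connective usage differs; local variable names differ; comparison usage differs; arithmetic usage differs, the outputs never diverge.
Spot check at base=-5, step=-2, limit=1 — calc: scale = 20; extra = -6; ((min(step, extra) + (base - limit)) <= (step - scale)) -> false; limit = 5; return -20. calc_v2: scale = 20; total = -6; (!(!((min(step, total) + (base - limit)) > (step - scale)))) -> true; limit = 5; return -20. Both give -20.
Every one of the 448 inputs gives matching results.
verdict: equivalent


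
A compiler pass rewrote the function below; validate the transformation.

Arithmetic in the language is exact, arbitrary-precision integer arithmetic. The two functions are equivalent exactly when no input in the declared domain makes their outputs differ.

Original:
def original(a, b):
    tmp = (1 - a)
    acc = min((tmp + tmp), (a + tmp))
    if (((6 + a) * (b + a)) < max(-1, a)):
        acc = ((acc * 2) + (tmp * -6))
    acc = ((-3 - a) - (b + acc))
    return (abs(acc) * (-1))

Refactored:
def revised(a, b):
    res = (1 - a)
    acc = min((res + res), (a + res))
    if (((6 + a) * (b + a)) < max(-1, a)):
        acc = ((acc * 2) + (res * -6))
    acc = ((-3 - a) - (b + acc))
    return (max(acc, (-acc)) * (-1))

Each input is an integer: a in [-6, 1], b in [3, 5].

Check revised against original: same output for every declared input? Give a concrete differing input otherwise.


Reading the diff, among the changes: local variable names differ; min/max/abs usage differs.
Spot check at a=-5, b=3 — original: tmp = 6; acc = 1; (((6 + a) * (b + a)) < max(-1, a)) -> true; acc = -34; acc = 33; return -33. revised: res = 6; acc = 1; (((6 + a) * (b + a)) < max(-1, a)) -> true; acc = -34; acc = 33; return -33. Both give -33.
Sweeping the whole domain (24 inputs) finds no disagreement.
verdict: equivalent


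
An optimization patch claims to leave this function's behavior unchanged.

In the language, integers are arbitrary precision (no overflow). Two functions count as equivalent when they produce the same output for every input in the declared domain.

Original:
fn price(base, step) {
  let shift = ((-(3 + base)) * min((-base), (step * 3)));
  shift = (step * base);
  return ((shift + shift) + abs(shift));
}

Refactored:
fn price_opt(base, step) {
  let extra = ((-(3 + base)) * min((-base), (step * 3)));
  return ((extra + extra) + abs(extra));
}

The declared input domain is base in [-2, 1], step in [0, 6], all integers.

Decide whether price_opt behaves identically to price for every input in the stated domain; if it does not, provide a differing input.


On input base=-2, step=2, price returns -4 while price_opt returns -2.
verdict: not equivalent; witness: base=-2, step=2


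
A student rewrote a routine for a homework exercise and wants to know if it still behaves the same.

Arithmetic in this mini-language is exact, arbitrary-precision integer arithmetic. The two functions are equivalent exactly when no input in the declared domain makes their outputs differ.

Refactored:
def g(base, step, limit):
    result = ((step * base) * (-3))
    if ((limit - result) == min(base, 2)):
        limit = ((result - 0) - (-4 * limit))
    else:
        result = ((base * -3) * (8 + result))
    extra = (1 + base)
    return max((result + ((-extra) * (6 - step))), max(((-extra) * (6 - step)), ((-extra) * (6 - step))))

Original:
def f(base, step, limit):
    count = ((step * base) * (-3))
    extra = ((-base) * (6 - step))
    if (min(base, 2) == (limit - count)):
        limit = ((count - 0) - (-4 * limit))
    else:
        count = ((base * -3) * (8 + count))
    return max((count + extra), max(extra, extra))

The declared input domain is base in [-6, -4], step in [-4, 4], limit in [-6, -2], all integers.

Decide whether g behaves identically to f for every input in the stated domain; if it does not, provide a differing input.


Take base=-6, step=-4, limit=-6.
f: count becomes -72; next extra becomes 60; next (min(base, 2) == (limit - count)) evaluates to false; next count becomes -1152; next final value 60
g: result becomes -72; next ((limit - result) == min(base, 2)) evaluates to false; next result becomes -1152; next extra becomes -5; next final value 50
60 vs 50 — the two versions disagree here.
verdict: not equivalent; witness: base=-6, step=-4, limit=-6


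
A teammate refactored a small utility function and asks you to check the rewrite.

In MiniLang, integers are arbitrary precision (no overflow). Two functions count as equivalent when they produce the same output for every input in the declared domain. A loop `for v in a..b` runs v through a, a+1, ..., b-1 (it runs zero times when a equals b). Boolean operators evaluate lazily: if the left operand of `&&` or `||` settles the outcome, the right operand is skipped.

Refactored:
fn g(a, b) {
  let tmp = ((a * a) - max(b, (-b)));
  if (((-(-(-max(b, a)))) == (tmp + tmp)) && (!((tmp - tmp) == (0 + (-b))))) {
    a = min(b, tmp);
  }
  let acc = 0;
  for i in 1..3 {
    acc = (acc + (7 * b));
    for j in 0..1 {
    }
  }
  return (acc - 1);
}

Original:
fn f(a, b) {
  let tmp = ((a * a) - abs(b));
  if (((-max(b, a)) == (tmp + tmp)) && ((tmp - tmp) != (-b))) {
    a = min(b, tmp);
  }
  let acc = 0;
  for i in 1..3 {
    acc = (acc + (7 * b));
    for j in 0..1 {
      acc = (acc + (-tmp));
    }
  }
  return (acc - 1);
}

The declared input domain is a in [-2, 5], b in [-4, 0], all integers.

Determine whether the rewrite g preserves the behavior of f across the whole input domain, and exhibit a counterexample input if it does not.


Input a=-2, b=-3: -45 from f versus -43 from g.
verdict: not equivalent; witness: a=-2, b=-3


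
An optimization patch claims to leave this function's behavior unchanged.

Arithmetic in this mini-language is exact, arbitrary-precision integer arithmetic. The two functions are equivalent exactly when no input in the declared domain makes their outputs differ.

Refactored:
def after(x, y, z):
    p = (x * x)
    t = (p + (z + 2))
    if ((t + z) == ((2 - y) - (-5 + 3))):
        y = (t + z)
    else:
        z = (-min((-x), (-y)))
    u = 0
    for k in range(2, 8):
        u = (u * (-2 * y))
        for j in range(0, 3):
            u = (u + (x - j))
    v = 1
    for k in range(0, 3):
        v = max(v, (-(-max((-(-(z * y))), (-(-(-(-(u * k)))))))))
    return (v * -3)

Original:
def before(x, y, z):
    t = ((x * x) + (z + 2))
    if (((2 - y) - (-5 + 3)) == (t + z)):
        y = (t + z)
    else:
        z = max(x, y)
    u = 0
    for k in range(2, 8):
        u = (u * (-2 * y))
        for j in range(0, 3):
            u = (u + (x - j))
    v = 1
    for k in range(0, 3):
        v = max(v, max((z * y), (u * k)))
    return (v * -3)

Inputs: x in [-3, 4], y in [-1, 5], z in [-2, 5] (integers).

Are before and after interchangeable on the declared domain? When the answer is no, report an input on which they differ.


Behavior is preserved: although statement counts differ, and local variable names differ, and min/max/abs usage differs, the outputs never diverge.
Tracing x=-1, y=4, z=2: before: t becomes 5; next (((2 - y) - (-5 + 3)) == (t + z)) evaluates to false; next z becomes 4; next u becomes 0; next at k=2:; next u becomes 0; next at j=0:; next u becomes -1; next at j=1:; next u becomes -3; next at j=2:; next u becomes -6; next at k=3:; next u becomes 48; next at j=0:; next u becomes 47; next at j=1:; next u becomes 45; next at j=2:; next u becomes 42; next at k=4:; next u becomes -336; next at j=0:; next u becomes -337; next at j=1:; next u becomes -339; next at j=2:; next u becomes -342; next at k=5:; next u becomes 2736; next at j=0:; next u becomes 2735; next at j=1:; next u becomes 2733; next at j=2:; next u becomes 2730; next at k=6:; next u becomes -21840; next at j=0:; next u becomes -21841; next at j=1:; next u becomes -21843; next at j=2:; next u becomes -21846; next at k=7:; next u becomes 174768; next at j=0:; next u becomes 174767; next at j=1:; next u becomes 174765; next at j=2:; next u becomes 174762; next v becomes 1; next at k=0:; next v becomes 16; next at k=1:; next v becomes 174762; next at k=2:; next v becomes 349524; next final value -1048572 | after: p becomes 1; next t becomes 5; next ((t + z) == ((2 - y) - (-5 + 3))) evaluates to false; next z becomes 4; next u becomes 0; next at k=2:; next u becomes 0; next at j=0:; next u becomes -1; next at j=1:; next u becomes -3; next at j=2:; next u becomes -6; next at k=3:; next u becomes 48; next at j=0:; next u becomes 47; next at j=1:; next u becomes 45; next at j=2:; next u becomes 42; next at k=4:; next u becomes -336; next at j=0:; next u becomes -337; next at j=1:; next u becomes -339; next at j=2:; next u becomes -342; next at k=5:; next u becomes 2736; next at j=0:; next u becomes 2735; next at j=1:; next u becomes 2733; next at j=2:; next u becomes 2730; next at k=6:; next u becomes -21840; next at j=0:; next u becomes -21841; next at j=1:; next u becomes -21843; next at j=2:; next u becomes -21846; next at k=7:; next u becomes 174768; next at j=0:; next u becomes 174767; next at j=1:; next u becomes 174765; next at j=2:; next u becomes 174762; next v becomes 1; next at k=0:; next v becomes 16; next at k=1:; next v becomes 174762; next at k=2:; next v becomes 349524; next final value -1048572 — matching result -1048572.
Across all 448 domain points the two functions coincide.
verdict: equivalent


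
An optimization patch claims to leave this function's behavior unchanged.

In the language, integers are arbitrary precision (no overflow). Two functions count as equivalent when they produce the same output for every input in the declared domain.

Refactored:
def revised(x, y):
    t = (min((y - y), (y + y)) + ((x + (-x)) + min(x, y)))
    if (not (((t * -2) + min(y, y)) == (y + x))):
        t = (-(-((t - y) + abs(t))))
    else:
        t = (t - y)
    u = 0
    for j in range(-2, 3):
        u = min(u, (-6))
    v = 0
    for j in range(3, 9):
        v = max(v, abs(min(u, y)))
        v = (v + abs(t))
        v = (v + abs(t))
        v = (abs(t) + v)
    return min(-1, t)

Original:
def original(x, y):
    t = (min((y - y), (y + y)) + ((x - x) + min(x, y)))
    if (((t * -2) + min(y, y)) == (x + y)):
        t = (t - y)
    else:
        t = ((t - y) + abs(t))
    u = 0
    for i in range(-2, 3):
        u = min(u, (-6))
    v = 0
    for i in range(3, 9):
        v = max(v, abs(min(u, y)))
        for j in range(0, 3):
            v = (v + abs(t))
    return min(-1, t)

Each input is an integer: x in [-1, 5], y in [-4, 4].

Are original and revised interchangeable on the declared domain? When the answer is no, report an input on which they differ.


The two are interchangeable: statement counts differ, loop structure differs, arithmetic usage differs, min/max/abs usage differs, boolean connective usage differs, local variable names differ, and every declared input agrees.
One worked example (x=4, y=-4) — original: t=-12, then (((t * -2) + min(y, y)) == (x + y)) is false, then t=4, then u=0, then (i=-2), then u=-6, then (i=-1), then u=-6, then (i=0), then u=-6, then (i=1), then u=-6, then (i=2), then u=-6, then v=0, then (i=3), then v=6, then (j=0), then v=10, then (j=1), then v=14, then (j=2), then v=18, then (i=4), then v=18, then (j=0), then v=22, then (j=1), then v=26, then (j=2), then v=30, then (i=5), then v=30, then (j=0), then v=34, then (j=1), then v=38, then (j=2), then v=42, then (i=6), then v=42, then (j=0), then v=46, then (j=1), then v=50, then (j=2), then v=54, then (i=7), then v=54, then (j=0), then v=58, then (j=1), then v=62, then (j=2), then v=66, then (i=8), then v=66, then (j=0), then v=70, then (j=1), then v=74, then (j=2), then v=78, then returns -1; revised: t=-12, then (not (((t * -2) + min(y, y)) == (y + x))) is true, then t=4, then u=0, then (j=-2), then u=-6, then (j=-1), then u=-6, then (j=0), then u=-6, then (j=1), then u=-6, then (j=2), then u=-6, then v=0, then (j=3), then v=6, then v=10, then v=14, then v=18, then (j=4), then v=18, then v=22, then v=26, then v=30, then (j=5), then v=30, then v=34, then v=38, then v=42, then (j=6), then v=42, then v=46, then v=50, then v=54, then (j=7), then v=54, then v=58, then v=62, then v=66, then (j=8), then v=66, then v=70, then v=74, then v=78, then returns -1; agreement on -1.
Sweeping the whole domain (63 inputs) finds no disagreement.
verdict: equivalent


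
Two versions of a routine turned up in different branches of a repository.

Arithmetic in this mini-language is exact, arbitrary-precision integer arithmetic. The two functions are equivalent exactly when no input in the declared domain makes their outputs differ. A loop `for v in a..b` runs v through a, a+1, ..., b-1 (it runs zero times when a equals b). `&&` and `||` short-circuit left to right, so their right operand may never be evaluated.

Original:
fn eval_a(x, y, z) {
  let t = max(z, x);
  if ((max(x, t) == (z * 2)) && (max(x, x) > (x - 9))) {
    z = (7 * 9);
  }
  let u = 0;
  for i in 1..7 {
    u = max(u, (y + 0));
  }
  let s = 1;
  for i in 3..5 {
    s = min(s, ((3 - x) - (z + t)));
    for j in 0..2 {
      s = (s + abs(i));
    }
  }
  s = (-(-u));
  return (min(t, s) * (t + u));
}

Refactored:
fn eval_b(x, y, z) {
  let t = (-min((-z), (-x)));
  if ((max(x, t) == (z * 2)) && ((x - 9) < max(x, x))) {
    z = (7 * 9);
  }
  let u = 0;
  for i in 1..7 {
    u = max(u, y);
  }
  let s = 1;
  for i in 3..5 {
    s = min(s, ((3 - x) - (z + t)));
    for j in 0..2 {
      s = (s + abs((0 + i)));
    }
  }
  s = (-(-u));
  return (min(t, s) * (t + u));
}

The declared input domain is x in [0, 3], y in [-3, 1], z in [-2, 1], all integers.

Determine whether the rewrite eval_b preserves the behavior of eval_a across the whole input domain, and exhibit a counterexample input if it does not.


Reading the diff, among the changes: comparison usage differs, plus min/max/abs usage differs.
One worked example (x=3, y=-1, z=0) — eval_a: t=3, then ((max(x, t) == (z * 2)) && (max(x, x) > (x - 9))) is false, then u=0, then (i=1), then u=0, then (i=2), then u=0, then (i=3), then u=0, then (i=4), then u=0, then (i=5), then u=0, then (i=6), then u=0, then s=1, then (i=3), then s=-3, then (j=0), then s=0, then (j=1), then s=3, then (i=4), then s=-3, then (j=0), then s=1, then (j=1), then s=5, then s=0, then returns 0; eval_b: t=3, then ((max(x, t) == (z * 2)) && ((x - 9) < max(x, x))) is false, then u=0, then (i=1), then u=0, then (i=2), then u=0, then (i=3), then u=0, then (i=4), then u=0, then (i=5), then u=0, then (i=6), then u=0, then s=1, then (i=3), then s=-3, then (j=0), then s=0, then (j=1), then s=3, then (i=4), then s=-3, then (j=0), then s=1, then (j=1), then s=5, then s=0, then returns 0; agreement on 0.
Checked all 80 inputs in the declared domain: the outputs agree on every one.
verdict: equivalent


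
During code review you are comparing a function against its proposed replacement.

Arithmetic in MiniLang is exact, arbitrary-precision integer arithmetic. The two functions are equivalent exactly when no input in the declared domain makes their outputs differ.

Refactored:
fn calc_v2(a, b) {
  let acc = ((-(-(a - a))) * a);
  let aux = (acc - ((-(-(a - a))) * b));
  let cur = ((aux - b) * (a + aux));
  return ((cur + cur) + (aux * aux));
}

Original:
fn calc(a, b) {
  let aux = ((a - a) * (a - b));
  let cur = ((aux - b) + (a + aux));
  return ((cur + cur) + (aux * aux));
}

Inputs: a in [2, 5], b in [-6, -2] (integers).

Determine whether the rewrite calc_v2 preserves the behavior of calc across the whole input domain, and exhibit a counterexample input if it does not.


Take a=2, b=-6.
calc: aux = 0; cur = 8; return 16
calc_v2: acc = 0; aux = 0; cur = 12; return 24
16 != 24, so the rewrite changes behavior.
verdict: not equivalent; witness: a=2, b=-6


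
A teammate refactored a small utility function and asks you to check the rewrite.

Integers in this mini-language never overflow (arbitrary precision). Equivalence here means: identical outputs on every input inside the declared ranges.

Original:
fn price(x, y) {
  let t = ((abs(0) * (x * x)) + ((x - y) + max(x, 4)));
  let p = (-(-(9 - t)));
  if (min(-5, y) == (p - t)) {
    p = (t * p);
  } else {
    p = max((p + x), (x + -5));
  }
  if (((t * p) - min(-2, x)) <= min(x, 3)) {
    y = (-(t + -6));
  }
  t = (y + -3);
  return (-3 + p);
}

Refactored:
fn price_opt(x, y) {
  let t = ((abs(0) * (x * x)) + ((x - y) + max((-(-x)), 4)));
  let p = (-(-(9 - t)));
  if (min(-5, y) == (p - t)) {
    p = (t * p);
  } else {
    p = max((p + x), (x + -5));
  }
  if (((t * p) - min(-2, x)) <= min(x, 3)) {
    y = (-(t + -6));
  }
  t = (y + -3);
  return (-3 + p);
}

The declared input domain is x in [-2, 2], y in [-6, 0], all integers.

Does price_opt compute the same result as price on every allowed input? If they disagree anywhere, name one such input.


Behavior is preserved: although same computation, different form, the outputs never diverge.
As a probe, take x=0, y=-3: price runs t = 7; p = 2; (min(-5, y) == (p - t)) -> true; p = 14; (((t * p) - min(-2, x)) <= min(x, 3)) -> false; t = -6; return 11; price_opt runs t = 7; p = 2; (min(-5, y) == (p - t)) -> true; p = 14; (((t * p) - min(-2, x)) <= min(x, 3)) -> false; t = -6; return 11; both end at 11.
An exhaustive pass over the 35 declared inputs shows identical outputs.
verdict: equivalent


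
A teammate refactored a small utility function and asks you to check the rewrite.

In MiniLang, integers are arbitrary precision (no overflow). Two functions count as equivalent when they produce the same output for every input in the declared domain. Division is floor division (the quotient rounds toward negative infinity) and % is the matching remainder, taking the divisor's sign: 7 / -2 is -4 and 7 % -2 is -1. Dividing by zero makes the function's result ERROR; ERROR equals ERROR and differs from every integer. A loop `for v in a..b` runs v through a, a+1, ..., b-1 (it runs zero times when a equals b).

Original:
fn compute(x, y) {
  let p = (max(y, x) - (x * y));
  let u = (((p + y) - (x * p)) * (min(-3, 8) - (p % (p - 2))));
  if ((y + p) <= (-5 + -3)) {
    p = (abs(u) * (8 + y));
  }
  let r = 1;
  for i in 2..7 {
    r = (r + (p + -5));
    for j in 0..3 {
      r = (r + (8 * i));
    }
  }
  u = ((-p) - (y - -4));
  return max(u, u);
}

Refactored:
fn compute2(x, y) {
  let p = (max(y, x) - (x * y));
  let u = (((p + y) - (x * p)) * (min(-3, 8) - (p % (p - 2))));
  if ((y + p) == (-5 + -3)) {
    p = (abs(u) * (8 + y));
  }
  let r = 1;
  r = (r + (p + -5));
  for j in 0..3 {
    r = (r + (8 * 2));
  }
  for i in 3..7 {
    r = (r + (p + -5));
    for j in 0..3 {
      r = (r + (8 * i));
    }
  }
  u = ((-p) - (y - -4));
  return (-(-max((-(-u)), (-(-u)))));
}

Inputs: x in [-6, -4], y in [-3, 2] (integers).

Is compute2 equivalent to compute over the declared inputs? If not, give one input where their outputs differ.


On input x=-6, y=-3, compute returns -13501 while compute2 returns 20.
verdict: not equivalent; witness: x=-6, y=-3


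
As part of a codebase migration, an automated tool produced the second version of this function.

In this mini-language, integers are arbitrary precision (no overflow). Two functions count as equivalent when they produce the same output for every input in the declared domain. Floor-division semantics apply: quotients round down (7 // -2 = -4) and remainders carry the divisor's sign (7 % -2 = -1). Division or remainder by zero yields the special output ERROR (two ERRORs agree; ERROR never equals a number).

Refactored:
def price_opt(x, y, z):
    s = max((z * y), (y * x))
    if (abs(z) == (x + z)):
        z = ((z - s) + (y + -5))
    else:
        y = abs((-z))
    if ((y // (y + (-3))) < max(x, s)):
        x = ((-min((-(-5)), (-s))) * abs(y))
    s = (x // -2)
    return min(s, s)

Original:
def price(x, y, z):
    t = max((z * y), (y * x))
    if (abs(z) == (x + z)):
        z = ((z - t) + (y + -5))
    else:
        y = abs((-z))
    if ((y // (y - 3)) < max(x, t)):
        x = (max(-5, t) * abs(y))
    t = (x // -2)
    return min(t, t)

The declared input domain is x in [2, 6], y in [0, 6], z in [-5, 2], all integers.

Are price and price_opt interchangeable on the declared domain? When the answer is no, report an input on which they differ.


Although arithmetic usage differs, min/max/abs usage differs, local variable names differ, 280/280 inputs agree.
verdict: equivalent


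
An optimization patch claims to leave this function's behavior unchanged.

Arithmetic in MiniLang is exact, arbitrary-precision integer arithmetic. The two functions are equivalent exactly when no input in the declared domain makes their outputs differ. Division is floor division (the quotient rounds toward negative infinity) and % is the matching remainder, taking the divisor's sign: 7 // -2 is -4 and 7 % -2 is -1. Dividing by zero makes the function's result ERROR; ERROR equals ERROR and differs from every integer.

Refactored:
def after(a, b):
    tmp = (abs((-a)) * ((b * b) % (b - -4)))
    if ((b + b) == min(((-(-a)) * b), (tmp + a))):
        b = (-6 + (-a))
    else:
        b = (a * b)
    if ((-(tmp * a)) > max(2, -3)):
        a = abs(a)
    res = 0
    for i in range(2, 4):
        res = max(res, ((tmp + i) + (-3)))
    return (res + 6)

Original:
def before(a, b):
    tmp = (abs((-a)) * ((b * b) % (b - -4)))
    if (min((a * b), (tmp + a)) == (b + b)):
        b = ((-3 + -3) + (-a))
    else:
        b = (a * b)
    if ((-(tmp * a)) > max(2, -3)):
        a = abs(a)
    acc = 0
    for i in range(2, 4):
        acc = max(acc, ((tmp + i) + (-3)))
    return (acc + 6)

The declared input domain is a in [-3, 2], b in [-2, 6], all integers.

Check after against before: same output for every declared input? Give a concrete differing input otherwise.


Changes here: constant usage differs, arithmetic usage differs, local variable names differ; the full 54-point sweep finds no disagreement.
verdict: equivalent


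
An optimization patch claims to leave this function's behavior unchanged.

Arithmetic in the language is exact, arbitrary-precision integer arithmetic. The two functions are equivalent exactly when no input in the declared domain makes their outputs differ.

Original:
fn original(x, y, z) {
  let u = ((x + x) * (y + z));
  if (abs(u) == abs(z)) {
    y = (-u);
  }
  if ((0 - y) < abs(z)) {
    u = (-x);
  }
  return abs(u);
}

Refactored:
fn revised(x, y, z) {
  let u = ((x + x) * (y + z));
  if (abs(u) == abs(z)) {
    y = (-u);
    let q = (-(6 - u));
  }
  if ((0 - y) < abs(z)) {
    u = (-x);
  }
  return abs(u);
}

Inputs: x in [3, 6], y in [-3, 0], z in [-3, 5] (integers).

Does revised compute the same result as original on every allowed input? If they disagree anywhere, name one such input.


The two versions differ — the changes include statement counts differ; and local variable names differ; and arithmetic usage differs; and constant usage differs.
Spot check at x=5, y=-3, z=-3 — original: u=-60, then (abs(u) == abs(z)) is false, then ((0 - y) < abs(z)) is false, then returns 60. revised: u=-60, then (abs(u) == abs(z)) is false, then ((0 - y) < abs(z)) is false, then returns 60. Both give 60.
Checked all 144 inputs in the declared domain: the outputs agree on every one.
verdict: equivalent


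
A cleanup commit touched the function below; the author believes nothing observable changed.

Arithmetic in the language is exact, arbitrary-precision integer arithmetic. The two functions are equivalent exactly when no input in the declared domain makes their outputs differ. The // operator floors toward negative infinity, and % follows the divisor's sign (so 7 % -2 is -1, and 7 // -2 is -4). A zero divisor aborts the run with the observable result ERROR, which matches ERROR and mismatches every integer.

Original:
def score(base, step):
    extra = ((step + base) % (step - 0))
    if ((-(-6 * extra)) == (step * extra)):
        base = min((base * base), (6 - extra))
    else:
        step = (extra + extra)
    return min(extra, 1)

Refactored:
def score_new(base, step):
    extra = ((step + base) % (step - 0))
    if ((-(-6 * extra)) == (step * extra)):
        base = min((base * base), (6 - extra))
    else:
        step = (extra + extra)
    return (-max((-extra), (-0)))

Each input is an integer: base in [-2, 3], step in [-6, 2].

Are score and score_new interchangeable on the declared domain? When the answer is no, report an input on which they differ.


Evaluate both at base=-1, step=2.
score: extra := 1 | ((-(-6 * extra)) == (step * extra)): false | step := 2 | result 1
score_new: extra := 1 | ((-(-6 * extra)) == (step * extra)): false | step := 2 | result 0
1 != 0, so the rewrite changes behavior.
verdict: not equivalent; witness: base=-1, step=2


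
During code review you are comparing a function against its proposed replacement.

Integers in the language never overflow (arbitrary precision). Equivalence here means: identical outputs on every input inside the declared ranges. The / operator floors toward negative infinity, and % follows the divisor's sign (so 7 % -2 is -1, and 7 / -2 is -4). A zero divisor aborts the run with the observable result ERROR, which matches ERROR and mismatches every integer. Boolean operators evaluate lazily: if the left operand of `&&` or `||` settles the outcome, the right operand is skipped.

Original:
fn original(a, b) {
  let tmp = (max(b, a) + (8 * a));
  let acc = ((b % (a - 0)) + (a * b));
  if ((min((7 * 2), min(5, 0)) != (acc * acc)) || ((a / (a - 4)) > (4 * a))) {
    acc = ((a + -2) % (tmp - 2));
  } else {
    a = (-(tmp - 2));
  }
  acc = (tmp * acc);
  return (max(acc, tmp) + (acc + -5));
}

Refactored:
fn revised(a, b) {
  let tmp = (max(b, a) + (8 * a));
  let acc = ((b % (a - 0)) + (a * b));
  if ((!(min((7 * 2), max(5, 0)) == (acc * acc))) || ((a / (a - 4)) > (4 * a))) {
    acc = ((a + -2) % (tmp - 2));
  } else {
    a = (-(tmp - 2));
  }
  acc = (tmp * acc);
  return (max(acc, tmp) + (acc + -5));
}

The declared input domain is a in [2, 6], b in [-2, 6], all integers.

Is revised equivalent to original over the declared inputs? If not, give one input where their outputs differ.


Not equivalent: a=3, b=0 separates them (22 vs 49).
original: tmp := 27 | acc := 0 | ((min((7 * 2), min(5, 0)) != (acc * acc)) || ((a / (a - 4)) > (4 * a))): false | a := -25 | acc := 0 | result 22
revised: tmp := 27 | acc := 0 | ((!(min((7 * 2), max(5, 0)) == (acc * acc))) || ((a / (a - 4)) > (4 * a))): true | acc := 1 | acc := 27 | result 49
verdict: not equivalent; witness: a=3, b=0
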